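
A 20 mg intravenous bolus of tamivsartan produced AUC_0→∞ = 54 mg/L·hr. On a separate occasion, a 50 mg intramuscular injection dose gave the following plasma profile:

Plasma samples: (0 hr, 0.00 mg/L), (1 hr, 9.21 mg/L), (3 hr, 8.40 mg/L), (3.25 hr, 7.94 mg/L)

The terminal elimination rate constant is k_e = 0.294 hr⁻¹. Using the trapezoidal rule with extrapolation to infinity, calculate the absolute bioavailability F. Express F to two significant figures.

Trapezoidal AUC_0→3.25 (intramuscular injection):
  [0→1]: (0.00+9.21)/2 × 1 = 4.605
  [1→3]: (9.21+8.40)/2 × 2 = 17.61
  [3→3.25]: (8.40+7.94)/2 × 0.25 = 2.0425
  Sum = 24.2575 mg/L·hr
Tail: C_last/k_e = 7.94/0.294 = 27.007
AUC_0→∞ (intramuscular injection) = 24.2575 + 27.007 = 51.2645 mg/L·hr
F = (AUC_ev/D_ev)/(AUC_iv/D_iv) = (51.2645/50)/(54/20) = 1.02529/2.7 = 0.3797

F = 0.38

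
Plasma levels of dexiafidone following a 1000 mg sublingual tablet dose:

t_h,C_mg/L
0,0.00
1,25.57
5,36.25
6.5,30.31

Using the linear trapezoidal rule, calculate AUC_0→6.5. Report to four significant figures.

AUC = 186.3 mg/L·h

Trapezoidal AUC_0→6.5:
  [0→1]: (0.00+25.57)/2 × 1 = 12.785
  [1→5]: (25.57+36.25)/2 × 4 = 123.64
  [5→6.5]: (36.25+30.31)/2 × 1.5 = 49.92
  Sum = 186.345 mg/L·h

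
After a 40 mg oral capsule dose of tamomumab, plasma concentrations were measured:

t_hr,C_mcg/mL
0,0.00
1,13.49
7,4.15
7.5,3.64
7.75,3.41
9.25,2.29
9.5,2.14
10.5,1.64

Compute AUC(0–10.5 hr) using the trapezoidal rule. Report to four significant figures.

AUC = 69.21 mcg/mL·hr

Trapezoidal AUC_0→10.5:
  [0→1]: (0.00+13.49)/2 × 1 = 6.745
  [1→7]: (13.49+4.15)/2 × 6 = 52.92
  [7→7.5]: (4.15+3.64)/2 × 0.5 = 1.9475
  [7.5→7.75]: (3.64+3.41)/2 × 0.25 = 0.88125
  [7.75→9.25]: (3.41+2.29)/2 × 1.5 = 4.275
  [9.25→9.5]: (2.29+2.14)/2 × 0.25 = 0.55375
  [9.5→10.5]: (2.14+1.64)/2 × 1 = 1.89
  Sum = 69.2125 mcg/mL·hr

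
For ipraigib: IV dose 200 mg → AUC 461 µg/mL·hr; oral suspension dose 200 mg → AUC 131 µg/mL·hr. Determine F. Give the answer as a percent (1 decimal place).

F = (AUC_ev / D_ev) / (AUC_iv / D_iv)
  = (131/200) / (461/200)
  = 0.655 / 2.305 = 0.2842
  = 28.42%

F = 28.4%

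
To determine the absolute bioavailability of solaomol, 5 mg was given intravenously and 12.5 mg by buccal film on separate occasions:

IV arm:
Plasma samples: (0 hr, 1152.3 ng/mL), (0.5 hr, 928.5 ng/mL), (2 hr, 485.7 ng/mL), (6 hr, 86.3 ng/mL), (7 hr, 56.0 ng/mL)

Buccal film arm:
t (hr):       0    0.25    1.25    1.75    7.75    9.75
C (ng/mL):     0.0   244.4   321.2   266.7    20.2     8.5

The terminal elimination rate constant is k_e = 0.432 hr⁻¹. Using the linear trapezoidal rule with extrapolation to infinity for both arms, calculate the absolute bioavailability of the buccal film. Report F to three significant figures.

F = 0.187

Trapezoidal AUC_0→7 (IV):
  [0→0.5]: (1152.3+928.5)/2 × 0.5 = 520.2
  [0.5→2]: (928.5+485.7)/2 × 1.5 = 1060.65
  [2→6]: (485.7+86.3)/2 × 4 = 1144.0
  [6→7]: (86.3+56.0)/2 × 1 = 71.15
  Sum = 2796.0 ng/mL·hr
IV tail: 56.0/0.432 = 129.630; AUC_iv,0→∞ = 2796.0 + 129.630 = 2925.63 ng/mL·hr
Trapezoidal AUC_0→9.75 (buccal film):
  [0→0.25]: (0.0+244.4)/2 × 0.25 = 30.55
  [0.25→1.25]: (244.4+321.2)/2 × 1 = 282.8
  [1.25→1.75]: (321.2+266.7)/2 × 0.5 = 146.975
  [1.75→7.75]: (266.7+20.2)/2 × 6 = 860.7
  [7.75→9.75]: (20.2+8.5)/2 × 2 = 28.7
  Sum = 1349.725 ng/mL·hr
buccal film tail: 8.5/0.432 = 19.676; AUC_ev,0→∞ = 1349.725 + 19.676 = 1369.401 ng/mL·hr
F = (AUC_ev/D_ev)/(AUC_iv/D_iv) = (1369.401/12.5)/(2925.63/5) = 109.55208/585.126 = 0.1872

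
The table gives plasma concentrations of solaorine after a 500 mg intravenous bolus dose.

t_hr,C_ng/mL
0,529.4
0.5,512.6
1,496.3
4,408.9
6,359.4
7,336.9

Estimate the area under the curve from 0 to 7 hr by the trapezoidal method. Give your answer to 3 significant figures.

AUC = 2990 ng/mL·hr

Trapezoidal AUC_0→7:
  [0→0.5]: (529.4+512.6)/2 × 0.5 = 260.5
  [0.5→1]: (512.6+496.3)/2 × 0.5 = 252.225
  [1→4]: (496.3+408.9)/2 × 3 = 1357.8
  [4→6]: (408.9+359.4)/2 × 2 = 768.3
  [6→7]: (359.4+336.9)/2 × 1 = 348.15
  Sum = 2986.975 ng/mL·hr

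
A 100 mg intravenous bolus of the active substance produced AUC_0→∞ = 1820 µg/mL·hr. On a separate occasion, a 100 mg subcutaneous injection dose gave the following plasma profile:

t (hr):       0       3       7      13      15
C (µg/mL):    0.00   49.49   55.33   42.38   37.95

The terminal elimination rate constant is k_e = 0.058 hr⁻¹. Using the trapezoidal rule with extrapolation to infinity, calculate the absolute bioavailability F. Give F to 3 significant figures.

Trapezoidal AUC_0→15 (subcutaneous injection):
  [0→3]: (0.00+49.49)/2 × 3 = 74.235
  [3→7]: (49.49+55.33)/2 × 4 = 209.64
  [7→13]: (55.33+42.38)/2 × 6 = 293.13
  [13→15]: (42.38+37.95)/2 × 2 = 80.33
  Sum = 657.335 µg/mL·hr
Tail: C_last/k_e = 37.95/0.058 = 654.310
AUC_0→∞ (subcutaneous injection) = 657.335 + 654.310 = 1311.645 µg/mL·hr
F = (AUC_ev/D_ev)/(AUC_iv/D_iv) = (1311.645/100)/(1820/100) = 13.11645/18.2 = 0.7207

F = 0.721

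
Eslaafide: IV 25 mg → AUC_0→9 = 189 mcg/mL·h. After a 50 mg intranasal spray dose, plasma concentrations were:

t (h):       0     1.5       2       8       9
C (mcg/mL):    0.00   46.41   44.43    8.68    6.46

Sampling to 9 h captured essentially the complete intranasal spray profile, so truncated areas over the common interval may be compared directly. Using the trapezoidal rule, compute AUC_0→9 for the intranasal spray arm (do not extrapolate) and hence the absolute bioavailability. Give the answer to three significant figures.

F = 0.594

Trapezoidal AUC_0→9 (intranasal spray):
  [0→1.5]: (0.00+46.41)/2 × 1.5 = 34.8075
  [1.5→2]: (46.41+44.43)/2 × 0.5 = 22.71
  [2→8]: (44.43+8.68)/2 × 6 = 159.33
  [8→9]: (8.68+6.46)/2 × 1 = 7.57
  Sum = 224.4175 mcg/mL·h
F = (AUC_ev/D_ev)/(AUC_iv/D_iv) = (224.4175/50)/(189/25) = 4.48835/7.56 = 0.5937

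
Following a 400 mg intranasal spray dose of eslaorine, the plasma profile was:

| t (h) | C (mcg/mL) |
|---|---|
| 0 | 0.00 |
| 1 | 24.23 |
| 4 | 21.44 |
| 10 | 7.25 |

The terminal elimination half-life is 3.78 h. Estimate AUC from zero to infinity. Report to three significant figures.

AUC = 206 mcg/mL·h

Trapezoidal AUC_0→10:
  [0→1]: (0.00+24.23)/2 × 1 = 12.115
  [1→4]: (24.23+21.44)/2 × 3 = 68.505
  [4→10]: (21.44+7.25)/2 × 6 = 86.07
  Sum = 166.69 mcg/mL·h
k_e = ln2 / t½ = 0.693147 / 3.78 = 0.1834 h^-1
Extrapolated tail: C_last / k_e = 7.25 / 0.1834 = 39.531
AUC_0→∞ = 166.69 + 39.531 = 206.221 mcg/mL·h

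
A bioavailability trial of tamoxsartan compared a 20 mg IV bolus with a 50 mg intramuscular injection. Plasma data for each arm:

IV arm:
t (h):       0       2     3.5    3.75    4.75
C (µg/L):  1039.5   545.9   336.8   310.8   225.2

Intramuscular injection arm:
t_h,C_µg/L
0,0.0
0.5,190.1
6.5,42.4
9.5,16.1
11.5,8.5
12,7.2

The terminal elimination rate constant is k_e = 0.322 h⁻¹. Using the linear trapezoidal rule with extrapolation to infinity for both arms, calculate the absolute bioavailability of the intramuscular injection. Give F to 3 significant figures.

F = 0.107

Trapezoidal AUC_0→4.75 (IV):
  [0→2]: (1039.5+545.9)/2 × 2 = 1585.4
  [2→3.5]: (545.9+336.8)/2 × 1.5 = 662.025
  [3.5→3.75]: (336.8+310.8)/2 × 0.25 = 80.95
  [3.75→4.75]: (310.8+225.2)/2 × 1 = 268.0
  Sum = 2596.375 µg/L·h
IV tail: 225.2/0.322 = 699.379; AUC_iv,0→∞ = 2596.375 + 699.379 = 3295.754 µg/L·h
Trapezoidal AUC_0→12 (intramuscular injection):
  [0→0.5]: (0.0+190.1)/2 × 0.5 = 47.525
  [0.5→6.5]: (190.1+42.4)/2 × 6 = 697.5
  [6.5→9.5]: (42.4+16.1)/2 × 3 = 87.75
  [9.5→11.5]: (16.1+8.5)/2 × 2 = 24.6
  [11.5→12]: (8.5+7.2)/2 × 0.5 = 3.925
  Sum = 861.3 µg/L·h
intramuscular injection tail: 7.2/0.322 = 22.360; AUC_ev,0→∞ = 861.3 + 22.360 = 883.66 µg/L·h
F = (AUC_ev/D_ev)/(AUC_iv/D_iv) = (883.66/50)/(3295.754/20) = 17.6732/164.7877 = 0.1072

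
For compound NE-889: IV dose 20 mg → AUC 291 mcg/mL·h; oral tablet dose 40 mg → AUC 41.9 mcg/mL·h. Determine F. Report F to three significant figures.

F = (AUC_ev / D_ev) / (AUC_iv / D_iv)
  = (41.9/40) / (291/20)
  = 1.0475 / 14.55 = 0.0720

F = 0.0720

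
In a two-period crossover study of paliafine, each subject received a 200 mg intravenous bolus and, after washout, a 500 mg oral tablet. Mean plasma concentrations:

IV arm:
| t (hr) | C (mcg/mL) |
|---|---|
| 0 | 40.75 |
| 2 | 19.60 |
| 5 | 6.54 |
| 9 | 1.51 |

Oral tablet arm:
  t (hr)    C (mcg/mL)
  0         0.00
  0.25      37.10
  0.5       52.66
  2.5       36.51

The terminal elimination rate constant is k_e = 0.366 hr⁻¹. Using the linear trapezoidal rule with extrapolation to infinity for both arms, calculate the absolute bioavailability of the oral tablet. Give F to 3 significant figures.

Trapezoidal AUC_0→9 (IV):
  [0→2]: (40.75+19.60)/2 × 2 = 60.35
  [2→5]: (19.60+6.54)/2 × 3 = 39.21
  [5→9]: (6.54+1.51)/2 × 4 = 16.1
  Sum = 115.66 mcg/mL·hr
IV tail: 1.51/0.366 = 4.126; AUC_iv,0→∞ = 115.66 + 4.126 = 119.786 mcg/mL·hr
Trapezoidal AUC_0→2.5 (oral tablet):
  [0→0.25]: (0.00+37.10)/2 × 0.25 = 4.6375
  [0.25→0.5]: (37.10+52.66)/2 × 0.25 = 11.22
  [0.5→2.5]: (52.66+36.51)/2 × 2 = 89.17
  Sum = 105.0275 mcg/mL·hr
oral tablet tail: 36.51/0.366 = 99.754; AUC_ev,0→∞ = 105.0275 + 99.754 = 204.7815 mcg/mL·hr
F = (AUC_ev/D_ev)/(AUC_iv/D_iv) = (204.7815/500)/(119.786/200) = 0.409563/0.59893 = 0.6838

F = 0.684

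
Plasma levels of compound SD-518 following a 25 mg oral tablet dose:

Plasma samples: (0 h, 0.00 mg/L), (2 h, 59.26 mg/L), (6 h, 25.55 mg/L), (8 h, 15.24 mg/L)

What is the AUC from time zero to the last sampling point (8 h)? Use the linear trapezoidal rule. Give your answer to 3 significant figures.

AUC = 270 mg/L·h

Trapezoidal AUC_0→8:
  [0→2]: (0.00+59.26)/2 × 2 = 59.26
  [2→6]: (59.26+25.55)/2 × 4 = 169.62
  [6→8]: (25.55+15.24)/2 × 2 = 40.79
  Sum = 269.67 mg/L·h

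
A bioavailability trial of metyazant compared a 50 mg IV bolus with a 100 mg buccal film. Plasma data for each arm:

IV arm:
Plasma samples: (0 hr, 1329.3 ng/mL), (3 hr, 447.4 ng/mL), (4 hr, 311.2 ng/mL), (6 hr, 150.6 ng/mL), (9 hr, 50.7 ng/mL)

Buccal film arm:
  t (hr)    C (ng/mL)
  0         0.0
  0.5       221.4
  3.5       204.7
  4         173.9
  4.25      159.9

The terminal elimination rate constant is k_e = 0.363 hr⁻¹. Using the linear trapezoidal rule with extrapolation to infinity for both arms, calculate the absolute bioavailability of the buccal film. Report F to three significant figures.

Trapezoidal AUC_0→9 (IV):
  [0→3]: (1329.3+447.4)/2 × 3 = 2665.05
  [3→4]: (447.4+311.2)/2 × 1 = 379.3
  [4→6]: (311.2+150.6)/2 × 2 = 461.8
  [6→9]: (150.6+50.7)/2 × 3 = 301.95
  Sum = 3808.1 ng/mL·hr
IV tail: 50.7/0.363 = 139.669; AUC_iv,0→∞ = 3808.1 + 139.669 = 3947.769 ng/mL·hr
Trapezoidal AUC_0→4.25 (buccal film):
  [0→0.5]: (0.0+221.4)/2 × 0.5 = 55.35
  [0.5→3.5]: (221.4+204.7)/2 × 3 = 639.15
  [3.5→4]: (204.7+173.9)/2 × 0.5 = 94.65
  [4→4.25]: (173.9+159.9)/2 × 0.25 = 41.725
  Sum = 830.875 ng/mL·hr
buccal film tail: 159.9/0.363 = 440.496; AUC_ev,0→∞ = 830.875 + 440.496 = 1271.371 ng/mL·hr
F = (AUC_ev/D_ev)/(AUC_iv/D_iv) = (1271.371/100)/(3947.769/50) = 12.71371/78.95538 = 0.1610

F = 0.161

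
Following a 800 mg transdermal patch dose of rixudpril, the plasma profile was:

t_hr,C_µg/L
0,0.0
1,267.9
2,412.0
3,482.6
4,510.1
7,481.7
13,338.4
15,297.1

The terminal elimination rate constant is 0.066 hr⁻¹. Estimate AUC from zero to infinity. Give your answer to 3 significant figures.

Trapezoidal AUC_0→15:
  [0→1]: (0.0+267.9)/2 × 1 = 133.95
  [1→2]: (267.9+412.0)/2 × 1 = 339.95
  [2→3]: (412.0+482.6)/2 × 1 = 447.3
  [3→4]: (482.6+510.1)/2 × 1 = 496.35
  [4→7]: (510.1+481.7)/2 × 3 = 1487.7
  [7→13]: (481.7+338.4)/2 × 6 = 2460.3
  [13→15]: (338.4+297.1)/2 × 2 = 635.5
  Sum = 6001.05 µg/L·hr
Extrapolated tail: C_last / k_e = 297.1 / 0.066 = 4501.515
AUC_0→∞ = 6001.05 + 4501.515 = 10502.565 µg/L·hr

AUC = 10500 µg/L·hr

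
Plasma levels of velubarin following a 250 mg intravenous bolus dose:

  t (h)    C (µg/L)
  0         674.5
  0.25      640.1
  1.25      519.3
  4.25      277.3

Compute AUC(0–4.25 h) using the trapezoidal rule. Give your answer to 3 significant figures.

Trapezoidal AUC_0→4.25:
  [0→0.25]: (674.5+640.1)/2 × 0.25 = 164.325
  [0.25→1.25]: (640.1+519.3)/2 × 1 = 579.7
  [1.25→4.25]: (519.3+277.3)/2 × 3 = 1194.9
  Sum = 1938.925 µg/L·h

AUC = 1940 µg/L·h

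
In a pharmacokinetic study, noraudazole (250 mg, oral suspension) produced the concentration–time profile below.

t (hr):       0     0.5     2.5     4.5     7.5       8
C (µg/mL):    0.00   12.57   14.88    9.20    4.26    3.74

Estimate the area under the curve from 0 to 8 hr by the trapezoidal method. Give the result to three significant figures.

Trapezoidal AUC_0→8:
  [0→0.5]: (0.00+12.57)/2 × 0.5 = 3.1425
  [0.5→2.5]: (12.57+14.88)/2 × 2 = 27.45
  [2.5→4.5]: (14.88+9.20)/2 × 2 = 24.08
  [4.5→7.5]: (9.20+4.26)/2 × 3 = 20.19
  [7.5→8]: (4.26+3.74)/2 × 0.5 = 2.0
  Sum = 76.8625 µg/mL·hr

AUC = 76.9 µg/mL·hr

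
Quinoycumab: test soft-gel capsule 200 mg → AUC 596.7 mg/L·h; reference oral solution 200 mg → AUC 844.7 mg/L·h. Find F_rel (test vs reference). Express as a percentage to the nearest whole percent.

F_rel = (AUC_test/D_test) / (AUC_ref/D_ref)
      = (596.7/200) / (844.7/200)
      = 2.9835 / 4.2235 = 0.7064 = 70.64%

F_rel = 71%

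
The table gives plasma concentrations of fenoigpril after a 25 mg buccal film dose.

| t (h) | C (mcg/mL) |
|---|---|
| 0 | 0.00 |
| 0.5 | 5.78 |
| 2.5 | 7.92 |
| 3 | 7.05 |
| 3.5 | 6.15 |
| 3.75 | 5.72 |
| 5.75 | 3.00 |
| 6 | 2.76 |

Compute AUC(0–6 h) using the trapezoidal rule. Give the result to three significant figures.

Trapezoidal AUC_0→6:
  [0→0.5]: (0.00+5.78)/2 × 0.5 = 1.445
  [0.5→2.5]: (5.78+7.92)/2 × 2 = 13.7
  [2.5→3]: (7.92+7.05)/2 × 0.5 = 3.7425
  [3→3.5]: (7.05+6.15)/2 × 0.5 = 3.3
  [3.5→3.75]: (6.15+5.72)/2 × 0.25 = 1.48375
  [3.75→5.75]: (5.72+3.00)/2 × 2 = 8.72
  [5.75→6]: (3.00+2.76)/2 × 0.25 = 0.72
  Sum = 33.11125 mcg/mL·h

AUC = 33.1 mcg/mL·h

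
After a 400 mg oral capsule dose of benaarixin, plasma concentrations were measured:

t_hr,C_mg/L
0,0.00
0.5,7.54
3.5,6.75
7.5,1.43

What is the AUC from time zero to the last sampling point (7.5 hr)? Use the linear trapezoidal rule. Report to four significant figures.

Trapezoidal AUC_0→7.5:
  [0→0.5]: (0.00+7.54)/2 × 0.5 = 1.885
  [0.5→3.5]: (7.54+6.75)/2 × 3 = 21.435
  [3.5→7.5]: (6.75+1.43)/2 × 4 = 16.36
  Sum = 39.68 mg/L·hr

AUC = 39.68 mg/L·hr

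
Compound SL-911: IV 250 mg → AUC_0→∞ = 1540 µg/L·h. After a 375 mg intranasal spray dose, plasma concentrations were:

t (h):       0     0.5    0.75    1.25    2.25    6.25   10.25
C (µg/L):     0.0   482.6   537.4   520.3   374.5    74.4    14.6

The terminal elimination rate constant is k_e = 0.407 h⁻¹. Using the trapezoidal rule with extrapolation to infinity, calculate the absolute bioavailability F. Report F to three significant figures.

Trapezoidal AUC_0→10.25 (intranasal spray):
  [0→0.5]: (0.0+482.6)/2 × 0.5 = 120.65
  [0.5→0.75]: (482.6+537.4)/2 × 0.25 = 127.5
  [0.75→1.25]: (537.4+520.3)/2 × 0.5 = 264.425
  [1.25→2.25]: (520.3+374.5)/2 × 1 = 447.4
  [2.25→6.25]: (374.5+74.4)/2 × 4 = 897.8
  [6.25→10.25]: (74.4+14.6)/2 × 4 = 178.0
  Sum = 2035.775 µg/L·h
Tail: C_last/k_e = 14.6/0.407 = 35.872
AUC_0→∞ (intranasal spray) = 2035.775 + 35.872 = 2071.647 µg/L·h
F = (AUC_ev/D_ev)/(AUC_iv/D_iv) = (2071.647/375)/(1540/250) = 5.524392/6.16 = 0.8968

F = 0.897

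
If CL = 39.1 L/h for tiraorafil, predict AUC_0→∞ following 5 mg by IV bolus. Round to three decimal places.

AUC = 0.128 mg/L·h

AUC_0→∞ = Dose_iv / CL
        = 5 / 39.1 = 0.127877 mg/L·h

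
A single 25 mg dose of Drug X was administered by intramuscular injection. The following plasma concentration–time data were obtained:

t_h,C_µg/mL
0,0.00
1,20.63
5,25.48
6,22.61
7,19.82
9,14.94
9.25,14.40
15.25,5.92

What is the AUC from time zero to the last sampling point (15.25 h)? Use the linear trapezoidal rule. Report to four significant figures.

Trapezoidal AUC_0→15.25:
  [0→1]: (0.00+20.63)/2 × 1 = 10.315
  [1→5]: (20.63+25.48)/2 × 4 = 92.22
  [5→6]: (25.48+22.61)/2 × 1 = 24.045
  [6→7]: (22.61+19.82)/2 × 1 = 21.215
  [7→9]: (19.82+14.94)/2 × 2 = 34.76
  [9→9.25]: (14.94+14.40)/2 × 0.25 = 3.6675
  [9.25→15.25]: (14.40+5.92)/2 × 6 = 60.96
  Sum = 247.1825 µg/mL·h

AUC = 247.2 µg/mL·h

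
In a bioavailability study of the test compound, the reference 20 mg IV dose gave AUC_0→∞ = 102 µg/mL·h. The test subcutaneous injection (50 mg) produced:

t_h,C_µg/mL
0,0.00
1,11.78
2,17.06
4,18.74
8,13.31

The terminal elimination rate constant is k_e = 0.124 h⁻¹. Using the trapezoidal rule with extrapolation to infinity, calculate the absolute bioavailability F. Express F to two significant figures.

F = 0.89

Trapezoidal AUC_0→8 (subcutaneous injection):
  [0→1]: (0.00+11.78)/2 × 1 = 5.89
  [1→2]: (11.78+17.06)/2 × 1 = 14.42
  [2→4]: (17.06+18.74)/2 × 2 = 35.8
  [4→8]: (18.74+13.31)/2 × 4 = 64.1
  Sum = 120.21 µg/mL·h
Tail: C_last/k_e = 13.31/0.124 = 107.339
AUC_0→∞ (subcutaneous injection) = 120.21 + 107.339 = 227.549 µg/mL·h
F = (AUC_ev/D_ev)/(AUC_iv/D_iv) = (227.549/50)/(102/20) = 4.55098/5.1 = 0.8923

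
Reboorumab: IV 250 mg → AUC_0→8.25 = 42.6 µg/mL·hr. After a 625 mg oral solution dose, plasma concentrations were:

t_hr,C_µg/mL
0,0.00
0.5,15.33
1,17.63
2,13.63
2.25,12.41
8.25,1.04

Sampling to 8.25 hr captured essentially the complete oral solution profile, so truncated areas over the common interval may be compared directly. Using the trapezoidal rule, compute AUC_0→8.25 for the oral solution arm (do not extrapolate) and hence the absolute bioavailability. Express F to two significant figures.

F = 0.67

Trapezoidal AUC_0→8.25 (oral solution):
  [0→0.5]: (0.00+15.33)/2 × 0.5 = 3.8325
  [0.5→1]: (15.33+17.63)/2 × 0.5 = 8.24
  [1→2]: (17.63+13.63)/2 × 1 = 15.63
  [2→2.25]: (13.63+12.41)/2 × 0.25 = 3.255
  [2.25→8.25]: (12.41+1.04)/2 × 6 = 40.35
  Sum = 71.3075 µg/mL·hr
F = (AUC_ev/D_ev)/(AUC_iv/D_iv) = (71.3075/625)/(42.6/250) = 0.114092/0.1704 = 0.6696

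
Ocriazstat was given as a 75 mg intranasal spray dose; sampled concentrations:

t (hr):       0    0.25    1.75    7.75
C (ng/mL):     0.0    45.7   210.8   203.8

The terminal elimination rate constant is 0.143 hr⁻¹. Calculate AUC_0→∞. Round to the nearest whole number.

AUC = 2867 ng/mL·hr

Trapezoidal AUC_0→7.75:
  [0→0.25]: (0.0+45.7)/2 × 0.25 = 5.7125
  [0.25→1.75]: (45.7+210.8)/2 × 1.5 = 192.375
  [1.75→7.75]: (210.8+203.8)/2 × 6 = 1243.8
  Sum = 1441.8875 ng/mL·hr
Extrapolated tail: C_last / k_e = 203.8 / 0.143 = 1425.175
AUC_0→∞ = 1441.8875 + 1425.175 = 2867.0625 ng/mL·hr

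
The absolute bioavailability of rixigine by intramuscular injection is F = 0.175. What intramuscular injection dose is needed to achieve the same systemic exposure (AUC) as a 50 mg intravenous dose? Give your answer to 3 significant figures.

For equal systemic exposure: F × D_ev = D_iv
D_ev = D_iv / F = 50 / 0.175 = 285.714 mg

D_intramuscular = 286 mg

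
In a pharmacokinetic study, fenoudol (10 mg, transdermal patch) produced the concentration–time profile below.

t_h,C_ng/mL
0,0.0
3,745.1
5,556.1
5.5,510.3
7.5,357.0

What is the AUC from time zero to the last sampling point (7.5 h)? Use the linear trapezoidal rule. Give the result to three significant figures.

AUC = 3550 ng/mL·h

Trapezoidal AUC_0→7.5:
  [0→3]: (0.0+745.1)/2 × 3 = 1117.65
  [3→5]: (745.1+556.1)/2 × 2 = 1301.2
  [5→5.5]: (556.1+510.3)/2 × 0.5 = 266.6
  [5.5→7.5]: (510.3+357.0)/2 × 2 = 867.3
  Sum = 3552.75 ng/mL·h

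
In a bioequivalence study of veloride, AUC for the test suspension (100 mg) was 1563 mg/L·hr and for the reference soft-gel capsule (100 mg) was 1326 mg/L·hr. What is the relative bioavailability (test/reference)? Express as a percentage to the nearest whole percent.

F_rel = 118%

F_rel = (AUC_test/D_test) / (AUC_ref/D_ref)
      = (1563/100) / (1326/100)
      = 15.63 / 13.26 = 1.1787 = 117.87%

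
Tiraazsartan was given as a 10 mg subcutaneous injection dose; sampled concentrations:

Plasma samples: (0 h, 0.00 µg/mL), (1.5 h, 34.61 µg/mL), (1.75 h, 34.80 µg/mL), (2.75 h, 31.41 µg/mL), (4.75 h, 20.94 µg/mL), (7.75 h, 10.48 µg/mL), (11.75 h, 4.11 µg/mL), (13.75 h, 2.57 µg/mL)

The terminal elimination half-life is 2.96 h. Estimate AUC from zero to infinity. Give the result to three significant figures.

Trapezoidal AUC_0→13.75:
  [0→1.5]: (0.00+34.61)/2 × 1.5 = 25.9575
  [1.5→1.75]: (34.61+34.80)/2 × 0.25 = 8.67625
  [1.75→2.75]: (34.80+31.41)/2 × 1 = 33.105
  [2.75→4.75]: (31.41+20.94)/2 × 2 = 52.35
  [4.75→7.75]: (20.94+10.48)/2 × 3 = 47.13
  [7.75→11.75]: (10.48+4.11)/2 × 4 = 29.18
  [11.75→13.75]: (4.11+2.57)/2 × 2 = 6.68
  Sum = 203.07875 µg/mL·h
k_e = ln2 / t½ = 0.693147 / 2.96 = 0.2342 h^-1
Extrapolated tail: C_last / k_e = 2.57 / 0.2342 = 10.974
AUC_0→∞ = 203.07875 + 10.974 = 214.05275 µg/mL·h

AUC = 214 µg/mL·h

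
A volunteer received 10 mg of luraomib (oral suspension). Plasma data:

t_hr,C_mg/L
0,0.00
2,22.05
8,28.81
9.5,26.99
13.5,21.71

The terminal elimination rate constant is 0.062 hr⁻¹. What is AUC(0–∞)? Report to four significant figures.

Trapezoidal AUC_0→13.5:
  [0→2]: (0.00+22.05)/2 × 2 = 22.05
  [2→8]: (22.05+28.81)/2 × 6 = 152.58
  [8→9.5]: (28.81+26.99)/2 × 1.5 = 41.85
  [9.5→13.5]: (26.99+21.71)/2 × 4 = 97.4
  Sum = 313.88 mg/L·hr
Extrapolated tail: C_last / k_e = 21.71 / 0.062 = 350.161
AUC_0→∞ = 313.88 + 350.161 = 664.041 mg/L·hr

AUC = 664.0 mg/L·hr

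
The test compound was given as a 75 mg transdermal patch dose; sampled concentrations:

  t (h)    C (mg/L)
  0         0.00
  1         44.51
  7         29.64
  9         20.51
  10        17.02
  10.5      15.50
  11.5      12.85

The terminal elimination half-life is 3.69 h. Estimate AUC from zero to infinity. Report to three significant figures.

Trapezoidal AUC_0→11.5:
  [0→1]: (0.00+44.51)/2 × 1 = 22.255
  [1→7]: (44.51+29.64)/2 × 6 = 222.45
  [7→9]: (29.64+20.51)/2 × 2 = 50.15
  [9→10]: (20.51+17.02)/2 × 1 = 18.765
  [10→10.5]: (17.02+15.50)/2 × 0.5 = 8.13
  [10.5→11.5]: (15.50+12.85)/2 × 1 = 14.175
  Sum = 335.925 mg/L·h
k_e = ln2 / t½ = 0.693147 / 3.69 = 0.1878 h^-1
Extrapolated tail: C_last / k_e = 12.85 / 0.1878 = 68.424
AUC_0→∞ = 335.925 + 68.424 = 404.349 mg/L·h

AUC = 404 mg/L·h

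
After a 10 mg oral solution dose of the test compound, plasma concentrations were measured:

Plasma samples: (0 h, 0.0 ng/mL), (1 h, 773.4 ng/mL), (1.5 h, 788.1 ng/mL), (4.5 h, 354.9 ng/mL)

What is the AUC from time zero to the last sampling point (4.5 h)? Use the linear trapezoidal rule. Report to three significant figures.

AUC = 2490 ng/mL·h

Trapezoidal AUC_0→4.5:
  [0→1]: (0.0+773.4)/2 × 1 = 386.7
  [1→1.5]: (773.4+788.1)/2 × 0.5 = 390.375
  [1.5→4.5]: (788.1+354.9)/2 × 3 = 1714.5
  Sum = 2491.575 ng/mL·h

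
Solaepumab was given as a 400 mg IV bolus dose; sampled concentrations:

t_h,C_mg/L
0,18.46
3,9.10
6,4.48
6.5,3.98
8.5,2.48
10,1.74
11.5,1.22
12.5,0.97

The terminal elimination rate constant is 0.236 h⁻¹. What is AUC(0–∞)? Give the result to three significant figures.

Trapezoidal AUC_0→12.5:
  [0→3]: (18.46+9.10)/2 × 3 = 41.34
  [3→6]: (9.10+4.48)/2 × 3 = 20.37
  [6→6.5]: (4.48+3.98)/2 × 0.5 = 2.115
  [6.5→8.5]: (3.98+2.48)/2 × 2 = 6.46
  [8.5→10]: (2.48+1.74)/2 × 1.5 = 3.165
  [10→11.5]: (1.74+1.22)/2 × 1.5 = 2.22
  [11.5→12.5]: (1.22+0.97)/2 × 1 = 1.095
  Sum = 76.765 mg/L·h
Extrapolated tail: C_last / k_e = 0.97 / 0.236 = 4.110
AUC_0→∞ = 76.765 + 4.110 = 80.875 mg/L·h

AUC = 80.9 mg/L·h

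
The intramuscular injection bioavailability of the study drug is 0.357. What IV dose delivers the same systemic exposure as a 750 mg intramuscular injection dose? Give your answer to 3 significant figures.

Systemic exposure from an extravascular dose = F × D_ev, so the equivalent IV dose is F × D_ev.
D_iv = F × D_ev = 0.357 × 750 = 267.75 mg

D_iv = 268 mg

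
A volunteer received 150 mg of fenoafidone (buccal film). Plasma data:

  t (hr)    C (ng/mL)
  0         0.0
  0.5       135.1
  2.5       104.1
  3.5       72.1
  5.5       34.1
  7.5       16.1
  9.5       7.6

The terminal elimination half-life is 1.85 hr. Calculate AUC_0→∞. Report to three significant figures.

AUC = 561 ng/mL·hr

Trapezoidal AUC_0→9.5:
  [0→0.5]: (0.0+135.1)/2 × 0.5 = 33.775
  [0.5→2.5]: (135.1+104.1)/2 × 2 = 239.2
  [2.5→3.5]: (104.1+72.1)/2 × 1 = 88.1
  [3.5→5.5]: (72.1+34.1)/2 × 2 = 106.2
  [5.5→7.5]: (34.1+16.1)/2 × 2 = 50.2
  [7.5→9.5]: (16.1+7.6)/2 × 2 = 23.7
  Sum = 541.175 ng/mL·hr
k_e = ln2 / t½ = 0.693147 / 1.85 = 0.3747 hr^-1
Extrapolated tail: C_last / k_e = 7.6 / 0.3747 = 20.283
AUC_0→∞ = 541.175 + 20.283 = 561.458 ng/mL·hr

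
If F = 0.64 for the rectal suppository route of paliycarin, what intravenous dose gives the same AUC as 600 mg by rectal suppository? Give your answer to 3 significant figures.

Systemic exposure from an extravascular dose = F × D_ev, so the equivalent IV dose is F × D_ev.
D_iv = F × D_ev = 0.64 × 600 = 384 mg

D_iv = 384 mg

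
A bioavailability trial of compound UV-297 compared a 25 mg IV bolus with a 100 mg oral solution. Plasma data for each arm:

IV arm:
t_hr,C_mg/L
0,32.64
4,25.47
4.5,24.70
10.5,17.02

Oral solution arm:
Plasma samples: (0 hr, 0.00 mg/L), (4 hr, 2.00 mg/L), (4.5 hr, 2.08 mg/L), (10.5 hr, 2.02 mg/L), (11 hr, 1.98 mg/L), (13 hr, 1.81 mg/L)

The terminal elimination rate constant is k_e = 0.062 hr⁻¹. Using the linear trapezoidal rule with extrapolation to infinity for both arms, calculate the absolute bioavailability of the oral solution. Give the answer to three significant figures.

Trapezoidal AUC_0→10.5 (IV):
  [0→4]: (32.64+25.47)/2 × 4 = 116.22
  [4→4.5]: (25.47+24.70)/2 × 0.5 = 12.5425
  [4.5→10.5]: (24.70+17.02)/2 × 6 = 125.16
  Sum = 253.9225 mg/L·hr
IV tail: 17.02/0.062 = 274.516; AUC_iv,0→∞ = 253.9225 + 274.516 = 528.4385 mg/L·hr
Trapezoidal AUC_0→13 (oral solution):
  [0→4]: (0.00+2.00)/2 × 4 = 4.0
  [4→4.5]: (2.00+2.08)/2 × 0.5 = 1.02
  [4.5→10.5]: (2.08+2.02)/2 × 6 = 12.3
  [10.5→11]: (2.02+1.98)/2 × 0.5 = 1.0
  [11→13]: (1.98+1.81)/2 × 2 = 3.79
  Sum = 22.11 mg/L·hr
oral solution tail: 1.81/0.062 = 29.194; AUC_ev,0→∞ = 22.11 + 29.194 = 51.304 mg/L·hr
F = (AUC_ev/D_ev)/(AUC_iv/D_iv) = (51.304/100)/(528.4385/25) = 0.51304/21.13754 = 0.0243

F = 0.0243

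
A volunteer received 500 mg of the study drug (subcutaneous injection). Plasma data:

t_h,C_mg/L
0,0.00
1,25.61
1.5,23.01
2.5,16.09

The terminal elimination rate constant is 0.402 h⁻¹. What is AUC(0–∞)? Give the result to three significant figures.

AUC = 84.5 mg/L·h

Trapezoidal AUC_0→2.5:
  [0→1]: (0.00+25.61)/2 × 1 = 12.805
  [1→1.5]: (25.61+23.01)/2 × 0.5 = 12.155
  [1.5→2.5]: (23.01+16.09)/2 × 1 = 19.55
  Sum = 44.51 mg/L·h
Extrapolated tail: C_last / k_e = 16.09 / 0.402 = 40.025
AUC_0→∞ = 44.51 + 40.025 = 84.535 mg/L·h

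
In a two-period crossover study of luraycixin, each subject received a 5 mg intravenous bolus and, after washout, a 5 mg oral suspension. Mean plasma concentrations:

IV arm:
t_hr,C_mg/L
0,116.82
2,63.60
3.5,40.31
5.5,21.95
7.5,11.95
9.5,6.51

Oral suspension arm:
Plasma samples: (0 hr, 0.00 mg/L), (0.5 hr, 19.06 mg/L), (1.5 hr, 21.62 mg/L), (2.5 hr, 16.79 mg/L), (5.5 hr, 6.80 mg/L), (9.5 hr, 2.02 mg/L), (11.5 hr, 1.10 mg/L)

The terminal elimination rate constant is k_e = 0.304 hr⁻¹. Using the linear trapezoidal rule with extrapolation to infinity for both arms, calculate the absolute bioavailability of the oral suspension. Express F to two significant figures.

F = 0.26

Trapezoidal AUC_0→9.5 (IV):
  [0→2]: (116.82+63.60)/2 × 2 = 180.42
  [2→3.5]: (63.60+40.31)/2 × 1.5 = 77.9325
  [3.5→5.5]: (40.31+21.95)/2 × 2 = 62.26
  [5.5→7.5]: (21.95+11.95)/2 × 2 = 33.9
  [7.5→9.5]: (11.95+6.51)/2 × 2 = 18.46
  Sum = 372.9725 mg/L·hr
IV tail: 6.51/0.304 = 21.414; AUC_iv,0→∞ = 372.9725 + 21.414 = 394.3865 mg/L·hr
Trapezoidal AUC_0→11.5 (oral suspension):
  [0→0.5]: (0.00+19.06)/2 × 0.5 = 4.765
  [0.5→1.5]: (19.06+21.62)/2 × 1 = 20.34
  [1.5→2.5]: (21.62+16.79)/2 × 1 = 19.205
  [2.5→5.5]: (16.79+6.80)/2 × 3 = 35.385
  [5.5→9.5]: (6.80+2.02)/2 × 4 = 17.64
  [9.5→11.5]: (2.02+1.10)/2 × 2 = 3.12
  Sum = 100.455 mg/L·hr
oral suspension tail: 1.10/0.304 = 3.618; AUC_ev,0→∞ = 100.455 + 3.618 = 104.073 mg/L·hr
F = (AUC_ev/D_ev)/(AUC_iv/D_iv) = (104.073/5)/(394.3865/5) = 20.8146/78.8773 = 0.2639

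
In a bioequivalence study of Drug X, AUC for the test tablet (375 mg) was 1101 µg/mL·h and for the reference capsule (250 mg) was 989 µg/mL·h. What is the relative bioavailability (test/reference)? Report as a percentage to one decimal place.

F_rel = (AUC_test/D_test) / (AUC_ref/D_ref)
      = (1101/375) / (989/250)
      = 2.936 / 3.956 = 0.7422 = 74.22%

F_rel = 74.2%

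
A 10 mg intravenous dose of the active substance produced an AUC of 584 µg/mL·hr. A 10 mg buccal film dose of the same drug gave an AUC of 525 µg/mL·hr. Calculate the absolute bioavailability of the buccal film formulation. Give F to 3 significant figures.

F = (AUC_ev / D_ev) / (AUC_iv / D_iv)
  = (525/10) / (584/10)
  = 52.5 / 58.4 = 0.8990

F = 0.899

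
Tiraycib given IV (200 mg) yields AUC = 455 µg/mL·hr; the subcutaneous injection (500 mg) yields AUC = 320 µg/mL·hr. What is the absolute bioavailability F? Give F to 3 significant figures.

F = (AUC_ev / D_ev) / (AUC_iv / D_iv)
  = (320/500) / (455/200)
  = 0.64 / 2.275 = 0.2813

F = 0.281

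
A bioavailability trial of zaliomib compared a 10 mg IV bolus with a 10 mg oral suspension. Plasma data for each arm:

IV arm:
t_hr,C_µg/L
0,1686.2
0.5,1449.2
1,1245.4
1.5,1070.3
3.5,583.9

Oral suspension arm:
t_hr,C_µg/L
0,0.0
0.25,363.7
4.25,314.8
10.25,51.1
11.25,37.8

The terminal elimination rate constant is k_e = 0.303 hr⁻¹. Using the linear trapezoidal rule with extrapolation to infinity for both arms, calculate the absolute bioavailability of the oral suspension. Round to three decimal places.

Trapezoidal AUC_0→3.5 (IV):
  [0→0.5]: (1686.2+1449.2)/2 × 0.5 = 783.85
  [0.5→1]: (1449.2+1245.4)/2 × 0.5 = 673.65
  [1→1.5]: (1245.4+1070.3)/2 × 0.5 = 578.925
  [1.5→3.5]: (1070.3+583.9)/2 × 2 = 1654.2
  Sum = 3690.625 µg/L·hr
IV tail: 583.9/0.303 = 1927.063; AUC_iv,0→∞ = 3690.625 + 1927.063 = 5617.688 µg/L·hr
Trapezoidal AUC_0→11.25 (oral suspension):
  [0→0.25]: (0.0+363.7)/2 × 0.25 = 45.4625
  [0.25→4.25]: (363.7+314.8)/2 × 4 = 1357.0
  [4.25→10.25]: (314.8+51.1)/2 × 6 = 1097.7
  [10.25→11.25]: (51.1+37.8)/2 × 1 = 44.45
  Sum = 2544.6125 µg/L·hr
oral suspension tail: 37.8/0.303 = 124.752; AUC_ev,0→∞ = 2544.6125 + 124.752 = 2669.3645 µg/L·hr
F = (AUC_ev/D_ev)/(AUC_iv/D_iv) = (2669.3645/10)/(5617.688/10) = 266.93645/561.7688 = 0.4752

F = 0.475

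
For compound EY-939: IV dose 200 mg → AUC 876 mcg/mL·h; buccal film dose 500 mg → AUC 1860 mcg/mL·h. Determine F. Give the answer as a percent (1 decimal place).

F = (AUC_ev / D_ev) / (AUC_iv / D_iv)
  = (1860/500) / (876/200)
  = 3.72 / 4.38 = 0.8493
  = 84.93%

F = 84.9%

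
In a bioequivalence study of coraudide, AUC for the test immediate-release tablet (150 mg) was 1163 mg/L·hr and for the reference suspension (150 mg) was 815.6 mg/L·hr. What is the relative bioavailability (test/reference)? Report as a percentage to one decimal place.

F_rel = 142.6%

F_rel = (AUC_test/D_test) / (AUC_ref/D_ref)
      = (1163/150) / (815.6/150)
      = 7.75333 / 5.43733 = 1.4259 = 142.59%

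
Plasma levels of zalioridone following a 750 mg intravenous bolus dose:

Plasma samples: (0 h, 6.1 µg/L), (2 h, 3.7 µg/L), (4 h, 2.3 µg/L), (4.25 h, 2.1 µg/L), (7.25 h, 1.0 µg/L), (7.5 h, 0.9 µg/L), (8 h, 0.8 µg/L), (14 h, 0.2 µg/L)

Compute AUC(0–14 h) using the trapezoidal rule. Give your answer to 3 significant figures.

AUC = 24.7 µg/L·h

Trapezoidal AUC_0→14:
  [0→2]: (6.1+3.7)/2 × 2 = 9.8
  [2→4]: (3.7+2.3)/2 × 2 = 6.0
  [4→4.25]: (2.3+2.1)/2 × 0.25 = 0.55
  [4.25→7.25]: (2.1+1.0)/2 × 3 = 4.65
  [7.25→7.5]: (1.0+0.9)/2 × 0.25 = 0.2375
  [7.5→8]: (0.9+0.8)/2 × 0.5 = 0.425
  [8→14]: (0.8+0.2)/2 × 6 = 3.0
  Sum = 24.6625 µg/L·h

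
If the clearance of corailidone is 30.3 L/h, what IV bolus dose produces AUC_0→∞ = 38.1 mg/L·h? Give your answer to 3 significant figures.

Dose_iv = CL × AUC_0→∞
     = 30.3 × 38.1 = 1154.43 mg

Dose = 1150 mg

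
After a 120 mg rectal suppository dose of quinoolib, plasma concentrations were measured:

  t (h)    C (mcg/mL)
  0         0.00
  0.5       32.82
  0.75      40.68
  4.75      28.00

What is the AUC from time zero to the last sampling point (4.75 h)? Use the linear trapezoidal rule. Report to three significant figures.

Trapezoidal AUC_0→4.75:
  [0→0.5]: (0.00+32.82)/2 × 0.5 = 8.205
  [0.5→0.75]: (32.82+40.68)/2 × 0.25 = 9.1875
  [0.75→4.75]: (40.68+28.00)/2 × 4 = 137.36
  Sum = 154.7525 mcg/mL·h

AUC = 155 mcg/mL·h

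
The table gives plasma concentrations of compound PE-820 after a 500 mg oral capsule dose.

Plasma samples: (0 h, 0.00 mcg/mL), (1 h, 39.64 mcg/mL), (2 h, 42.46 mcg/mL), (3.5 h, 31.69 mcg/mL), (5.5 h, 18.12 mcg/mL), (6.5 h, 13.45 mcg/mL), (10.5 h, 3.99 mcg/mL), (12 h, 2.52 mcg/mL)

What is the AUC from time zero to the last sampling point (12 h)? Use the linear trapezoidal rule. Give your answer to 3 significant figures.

AUC = 222 mcg/mL·h

Trapezoidal AUC_0→12:
  [0→1]: (0.00+39.64)/2 × 1 = 19.82
  [1→2]: (39.64+42.46)/2 × 1 = 41.05
  [2→3.5]: (42.46+31.69)/2 × 1.5 = 55.6125
  [3.5→5.5]: (31.69+18.12)/2 × 2 = 49.81
  [5.5→6.5]: (18.12+13.45)/2 × 1 = 15.785
  [6.5→10.5]: (13.45+3.99)/2 × 4 = 34.88
  [10.5→12]: (3.99+2.52)/2 × 1.5 = 4.8825
  Sum = 221.84 mcg/mL·h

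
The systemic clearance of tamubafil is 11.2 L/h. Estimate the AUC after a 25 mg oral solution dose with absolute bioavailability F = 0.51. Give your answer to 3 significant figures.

AUC = 1.14 mg/L·h

AUC_0→∞ = F × Dose / CL
        = 0.51 × 25 / 11.2 = 1.13839 mg/L·h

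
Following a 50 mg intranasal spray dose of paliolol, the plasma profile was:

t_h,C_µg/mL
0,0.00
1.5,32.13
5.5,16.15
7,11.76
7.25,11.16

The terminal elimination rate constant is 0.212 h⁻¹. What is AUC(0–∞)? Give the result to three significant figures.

Trapezoidal AUC_0→7.25:
  [0→1.5]: (0.00+32.13)/2 × 1.5 = 24.0975
  [1.5→5.5]: (32.13+16.15)/2 × 4 = 96.56
  [5.5→7]: (16.15+11.76)/2 × 1.5 = 20.9325
  [7→7.25]: (11.76+11.16)/2 × 0.25 = 2.865
  Sum = 144.455 µg/mL·h
Extrapolated tail: C_last / k_e = 11.16 / 0.212 = 52.642
AUC_0→∞ = 144.455 + 52.642 = 197.097 µg/mL·h

AUC = 197 µg/mL·h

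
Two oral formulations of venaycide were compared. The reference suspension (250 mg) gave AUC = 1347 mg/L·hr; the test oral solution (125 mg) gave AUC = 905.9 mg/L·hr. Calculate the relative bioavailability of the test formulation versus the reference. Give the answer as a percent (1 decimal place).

F_rel = (AUC_test/D_test) / (AUC_ref/D_ref)
      = (905.9/125) / (1347/250)
      = 7.2472 / 5.388 = 1.3451 = 134.51%

F_rel = 134.5%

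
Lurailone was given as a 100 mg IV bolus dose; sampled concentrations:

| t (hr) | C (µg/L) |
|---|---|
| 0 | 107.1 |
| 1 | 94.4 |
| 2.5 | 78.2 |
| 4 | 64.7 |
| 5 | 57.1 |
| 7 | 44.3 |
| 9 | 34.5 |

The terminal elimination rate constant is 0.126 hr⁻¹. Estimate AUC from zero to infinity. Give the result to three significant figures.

AUC = 852 µg/L·hr

Trapezoidal AUC_0→9:
  [0→1]: (107.1+94.4)/2 × 1 = 100.75
  [1→2.5]: (94.4+78.2)/2 × 1.5 = 129.45
  [2.5→4]: (78.2+64.7)/2 × 1.5 = 107.175
  [4→5]: (64.7+57.1)/2 × 1 = 60.9
  [5→7]: (57.1+44.3)/2 × 2 = 101.4
  [7→9]: (44.3+34.5)/2 × 2 = 78.8
  Sum = 578.475 µg/L·hr
Extrapolated tail: C_last / k_e = 34.5 / 0.126 = 273.810
AUC_0→∞ = 578.475 + 273.810 = 852.285 µg/L·hr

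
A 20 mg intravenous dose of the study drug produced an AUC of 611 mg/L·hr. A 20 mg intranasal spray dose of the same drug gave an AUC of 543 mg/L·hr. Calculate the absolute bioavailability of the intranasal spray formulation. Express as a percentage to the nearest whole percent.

F = (AUC_ev / D_ev) / (AUC_iv / D_iv)
  = (543/20) / (611/20)
  = 27.15 / 30.55 = 0.8887
  = 88.87%

F = 89%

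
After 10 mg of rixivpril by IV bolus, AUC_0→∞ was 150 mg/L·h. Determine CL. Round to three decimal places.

CL = 0.067 L/h

CL = Dose_iv / AUC_0→∞
   = 10 / 150 = 0.0666667 L/h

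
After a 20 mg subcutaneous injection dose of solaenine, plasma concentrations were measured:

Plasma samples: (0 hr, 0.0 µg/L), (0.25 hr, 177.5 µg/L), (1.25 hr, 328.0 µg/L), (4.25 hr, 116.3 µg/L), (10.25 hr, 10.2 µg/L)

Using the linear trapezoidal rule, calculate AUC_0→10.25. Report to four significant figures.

AUC = 1321 µg/L·hr

Trapezoidal AUC_0→10.25:
  [0→0.25]: (0.0+177.5)/2 × 0.25 = 22.1875
  [0.25→1.25]: (177.5+328.0)/2 × 1 = 252.75
  [1.25→4.25]: (328.0+116.3)/2 × 3 = 666.45
  [4.25→10.25]: (116.3+10.2)/2 × 6 = 379.5
  Sum = 1320.8875 µg/L·hr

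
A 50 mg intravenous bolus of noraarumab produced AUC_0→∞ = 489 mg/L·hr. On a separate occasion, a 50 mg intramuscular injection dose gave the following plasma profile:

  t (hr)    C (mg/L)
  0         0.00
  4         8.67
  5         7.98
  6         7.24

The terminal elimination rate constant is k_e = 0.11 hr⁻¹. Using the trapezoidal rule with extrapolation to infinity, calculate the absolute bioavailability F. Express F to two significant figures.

Trapezoidal AUC_0→6 (intramuscular injection):
  [0→4]: (0.00+8.67)/2 × 4 = 17.34
  [4→5]: (8.67+7.98)/2 × 1 = 8.325
  [5→6]: (7.98+7.24)/2 × 1 = 7.61
  Sum = 33.275 mg/L·hr
Tail: C_last/k_e = 7.24/0.11 = 65.818
AUC_0→∞ (intramuscular injection) = 33.275 + 65.818 = 99.093 mg/L·hr
F = (AUC_ev/D_ev)/(AUC_iv/D_iv) = (99.093/50)/(489/50) = 1.98186/9.78 = 0.2026

F = 0.20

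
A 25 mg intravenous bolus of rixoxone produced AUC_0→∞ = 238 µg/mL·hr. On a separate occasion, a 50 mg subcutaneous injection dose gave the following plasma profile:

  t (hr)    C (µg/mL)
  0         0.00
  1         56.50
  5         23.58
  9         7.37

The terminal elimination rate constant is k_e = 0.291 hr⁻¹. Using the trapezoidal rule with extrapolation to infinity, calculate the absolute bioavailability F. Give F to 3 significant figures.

F = 0.579

Trapezoidal AUC_0→9 (subcutaneous injection):
  [0→1]: (0.00+56.50)/2 × 1 = 28.25
  [1→5]: (56.50+23.58)/2 × 4 = 160.16
  [5→9]: (23.58+7.37)/2 × 4 = 61.9
  Sum = 250.31 µg/mL·hr
Tail: C_last/k_e = 7.37/0.291 = 25.326
AUC_0→∞ (subcutaneous injection) = 250.31 + 25.326 = 275.636 µg/mL·hr
F = (AUC_ev/D_ev)/(AUC_iv/D_iv) = (275.636/50)/(238/25) = 5.51272/9.52 = 0.5791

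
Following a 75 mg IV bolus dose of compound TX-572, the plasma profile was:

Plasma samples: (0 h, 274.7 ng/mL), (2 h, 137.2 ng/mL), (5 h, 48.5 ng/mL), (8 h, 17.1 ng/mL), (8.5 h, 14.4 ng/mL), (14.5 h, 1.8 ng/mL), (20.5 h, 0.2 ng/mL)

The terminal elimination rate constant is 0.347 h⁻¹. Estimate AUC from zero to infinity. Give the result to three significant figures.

Trapezoidal AUC_0→20.5:
  [0→2]: (274.7+137.2)/2 × 2 = 411.9
  [2→5]: (137.2+48.5)/2 × 3 = 278.55
  [5→8]: (48.5+17.1)/2 × 3 = 98.4
  [8→8.5]: (17.1+14.4)/2 × 0.5 = 7.875
  [8.5→14.5]: (14.4+1.8)/2 × 6 = 48.6
  [14.5→20.5]: (1.8+0.2)/2 × 6 = 6.0
  Sum = 851.325 ng/mL·h
Extrapolated tail: C_last / k_e = 0.2 / 0.347 = 0.576
AUC_0→∞ = 851.325 + 0.576 = 851.901 ng/mL·h

AUC = 852 ng/mL·h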